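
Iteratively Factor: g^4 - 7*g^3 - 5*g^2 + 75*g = (g)*(g^3 - 7*g^2 - 5*g + 75) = g*(g - 5)*(g^2 - 2*g - 15) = g*(g - 5)^2*(g + 3)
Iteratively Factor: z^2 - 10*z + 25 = (z - 5)*(z - 5)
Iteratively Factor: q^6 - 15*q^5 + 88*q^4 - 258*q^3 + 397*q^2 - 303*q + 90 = (q - 5)*(q^5 - 10*q^4 + 38*q^3 - 68*q^2 + 57*q - 18) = (q - 5)*(q - 2)*(q^4 - 8*q^3 + 22*q^2 - 24*q + 9) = (q - 5)*(q - 2)*(q - 1)*(q^3 - 7*q^2 + 15*q - 9) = (q - 5)*(q - 3)*(q - 2)*(q - 1)*(q^2 - 4*q + 3) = (q - 5)*(q - 3)^2*(q - 2)*(q - 1)*(q - 1)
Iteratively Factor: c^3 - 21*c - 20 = (c - 5)*(c^2 + 5*c + 4) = (c - 5)*(c + 1)*(c + 4)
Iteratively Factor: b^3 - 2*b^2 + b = (b - 1)*(b^2 - b) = (b - 1)^2*(b)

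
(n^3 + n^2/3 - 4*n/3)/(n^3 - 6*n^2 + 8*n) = (3*n^2 + n - 4)/(3*(n^2 - 6*n + 8))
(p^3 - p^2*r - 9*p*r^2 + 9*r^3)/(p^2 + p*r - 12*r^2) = (p^2 + 2*p*r - 3*r^2)/(p + 4*r)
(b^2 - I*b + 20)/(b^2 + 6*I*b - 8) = (b - 5*I)/(b + 2*I)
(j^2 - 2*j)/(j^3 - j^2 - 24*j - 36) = j*(2 - j)/(-j^3 + j^2 + 24*j + 36)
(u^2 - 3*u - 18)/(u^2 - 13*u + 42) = (u + 3)/(u - 7)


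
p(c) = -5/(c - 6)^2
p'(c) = 10/(c - 6)^3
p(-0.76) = -0.11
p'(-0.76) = -0.03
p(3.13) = -0.61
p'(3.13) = -0.42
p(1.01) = -0.20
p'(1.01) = -0.08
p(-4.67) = -0.04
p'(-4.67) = -0.01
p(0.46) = -0.16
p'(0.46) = -0.06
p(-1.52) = -0.09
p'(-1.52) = -0.02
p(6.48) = -21.70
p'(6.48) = 90.42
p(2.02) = -0.32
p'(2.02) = -0.16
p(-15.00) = -0.01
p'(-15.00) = 0.00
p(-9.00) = -0.02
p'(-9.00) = 0.00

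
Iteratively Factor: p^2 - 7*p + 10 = (p - 5)*(p - 2)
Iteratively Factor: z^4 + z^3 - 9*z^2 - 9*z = (z + 3)*(z^3 - 2*z^2 - 3*z) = z*(z + 3)*(z^2 - 2*z - 3) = z*(z - 3)*(z + 3)*(z + 1)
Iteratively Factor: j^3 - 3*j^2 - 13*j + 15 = (j - 1)*(j^2 - 2*j - 15) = (j - 5)*(j - 1)*(j + 3)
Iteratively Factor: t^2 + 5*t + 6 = (t + 2)*(t + 3)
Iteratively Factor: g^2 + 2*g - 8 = (g + 4)*(g - 2)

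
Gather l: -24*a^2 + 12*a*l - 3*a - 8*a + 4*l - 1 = -24*a^2 - 11*a + l*(12*a + 4) - 1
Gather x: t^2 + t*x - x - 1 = t^2 + x*(t - 1) - 1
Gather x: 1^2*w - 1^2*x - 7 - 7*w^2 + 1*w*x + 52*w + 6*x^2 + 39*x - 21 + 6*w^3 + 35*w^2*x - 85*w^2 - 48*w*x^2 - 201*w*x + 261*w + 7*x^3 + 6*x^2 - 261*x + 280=6*w^3 - 92*w^2 + 314*w + 7*x^3 + x^2*(12 - 48*w) + x*(35*w^2 - 200*w - 223) + 252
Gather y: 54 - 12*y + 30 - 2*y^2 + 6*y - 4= -2*y^2 - 6*y + 80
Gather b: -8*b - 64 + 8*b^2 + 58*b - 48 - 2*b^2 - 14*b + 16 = 6*b^2 + 36*b - 96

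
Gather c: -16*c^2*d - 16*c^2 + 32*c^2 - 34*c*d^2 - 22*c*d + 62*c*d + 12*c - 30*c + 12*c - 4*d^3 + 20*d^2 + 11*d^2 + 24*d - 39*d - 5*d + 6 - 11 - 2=c^2*(16 - 16*d) + c*(-34*d^2 + 40*d - 6) - 4*d^3 + 31*d^2 - 20*d - 7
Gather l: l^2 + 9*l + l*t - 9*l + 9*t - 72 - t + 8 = l^2 + l*t + 8*t - 64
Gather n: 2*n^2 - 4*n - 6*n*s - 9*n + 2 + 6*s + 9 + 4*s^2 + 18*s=2*n^2 + n*(-6*s - 13) + 4*s^2 + 24*s + 11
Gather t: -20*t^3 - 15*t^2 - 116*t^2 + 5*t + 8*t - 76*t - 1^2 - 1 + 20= -20*t^3 - 131*t^2 - 63*t + 18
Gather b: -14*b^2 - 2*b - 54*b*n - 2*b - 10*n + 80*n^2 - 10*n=-14*b^2 + b*(-54*n - 4) + 80*n^2 - 20*n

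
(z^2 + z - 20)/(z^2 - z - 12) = (z + 5)/(z + 3)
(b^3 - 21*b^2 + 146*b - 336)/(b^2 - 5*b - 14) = (b^2 - 14*b + 48)/(b + 2)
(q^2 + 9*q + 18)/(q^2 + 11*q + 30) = (q + 3)/(q + 5)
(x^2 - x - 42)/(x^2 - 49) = (x + 6)/(x + 7)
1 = 1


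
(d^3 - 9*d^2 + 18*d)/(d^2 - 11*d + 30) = d*(d - 3)/(d - 5)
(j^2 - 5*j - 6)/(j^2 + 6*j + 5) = (j - 6)/(j + 5)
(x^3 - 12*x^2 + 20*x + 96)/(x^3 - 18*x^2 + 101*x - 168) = (x^2 - 4*x - 12)/(x^2 - 10*x + 21)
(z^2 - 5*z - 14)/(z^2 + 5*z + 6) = (z - 7)/(z + 3)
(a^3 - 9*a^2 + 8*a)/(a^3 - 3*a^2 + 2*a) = (a - 8)/(a - 2)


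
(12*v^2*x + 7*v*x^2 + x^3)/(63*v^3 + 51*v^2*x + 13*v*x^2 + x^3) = x*(4*v + x)/(21*v^2 + 10*v*x + x^2)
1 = 1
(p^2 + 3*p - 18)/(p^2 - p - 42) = (p - 3)/(p - 7)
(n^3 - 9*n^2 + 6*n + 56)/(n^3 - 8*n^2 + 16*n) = (n^2 - 5*n - 14)/(n*(n - 4))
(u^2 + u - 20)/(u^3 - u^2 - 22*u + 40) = 1/(u - 2)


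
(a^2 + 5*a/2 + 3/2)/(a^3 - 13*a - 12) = (a + 3/2)/(a^2 - a - 12)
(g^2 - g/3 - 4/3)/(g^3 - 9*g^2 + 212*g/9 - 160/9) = 3*(g + 1)/(3*g^2 - 23*g + 40)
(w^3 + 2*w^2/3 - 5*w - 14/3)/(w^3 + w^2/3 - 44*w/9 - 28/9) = 3*(w + 1)/(3*w + 2)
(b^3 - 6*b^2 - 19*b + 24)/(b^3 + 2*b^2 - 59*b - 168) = (b - 1)/(b + 7)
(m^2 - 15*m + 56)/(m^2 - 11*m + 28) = (m - 8)/(m - 4)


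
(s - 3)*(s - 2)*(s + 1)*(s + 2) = s^4 - 2*s^3 - 7*s^2 + 8*s + 12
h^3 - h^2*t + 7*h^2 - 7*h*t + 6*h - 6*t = (h + 1)*(h + 6)*(h - t)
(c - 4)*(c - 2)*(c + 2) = c^3 - 4*c^2 - 4*c + 16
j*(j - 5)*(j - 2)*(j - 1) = j^4 - 8*j^3 + 17*j^2 - 10*j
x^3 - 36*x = x*(x - 6)*(x + 6)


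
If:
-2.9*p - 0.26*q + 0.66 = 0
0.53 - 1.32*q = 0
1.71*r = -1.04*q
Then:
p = 0.19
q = 0.40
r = -0.24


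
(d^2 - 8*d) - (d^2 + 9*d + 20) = -17*d - 20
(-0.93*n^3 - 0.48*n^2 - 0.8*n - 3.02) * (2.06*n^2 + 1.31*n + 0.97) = -1.9158*n^5 - 2.2071*n^4 - 3.1789*n^3 - 7.7348*n^2 - 4.7322*n - 2.9294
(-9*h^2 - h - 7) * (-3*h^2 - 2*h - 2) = 27*h^4 + 21*h^3 + 41*h^2 + 16*h + 14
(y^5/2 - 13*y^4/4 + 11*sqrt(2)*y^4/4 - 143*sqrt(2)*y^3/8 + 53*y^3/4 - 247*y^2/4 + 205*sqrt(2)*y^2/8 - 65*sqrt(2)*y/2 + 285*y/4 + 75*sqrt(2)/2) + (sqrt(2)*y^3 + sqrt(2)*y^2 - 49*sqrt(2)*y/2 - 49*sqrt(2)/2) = y^5/2 - 13*y^4/4 + 11*sqrt(2)*y^4/4 - 135*sqrt(2)*y^3/8 + 53*y^3/4 - 247*y^2/4 + 213*sqrt(2)*y^2/8 - 57*sqrt(2)*y + 285*y/4 + 13*sqrt(2)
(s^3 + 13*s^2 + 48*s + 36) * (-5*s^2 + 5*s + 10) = -5*s^5 - 60*s^4 - 165*s^3 + 190*s^2 + 660*s + 360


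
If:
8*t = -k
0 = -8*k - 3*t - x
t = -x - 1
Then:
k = 4/31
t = -1/62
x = -61/62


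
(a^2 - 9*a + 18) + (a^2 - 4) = 2*a^2 - 9*a + 14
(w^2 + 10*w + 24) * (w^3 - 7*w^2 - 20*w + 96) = w^5 + 3*w^4 - 66*w^3 - 272*w^2 + 480*w + 2304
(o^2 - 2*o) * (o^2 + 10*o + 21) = o^4 + 8*o^3 + o^2 - 42*o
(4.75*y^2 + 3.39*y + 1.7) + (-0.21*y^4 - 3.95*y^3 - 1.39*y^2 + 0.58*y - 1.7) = -0.21*y^4 - 3.95*y^3 + 3.36*y^2 + 3.97*y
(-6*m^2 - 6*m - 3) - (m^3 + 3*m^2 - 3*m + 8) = -m^3 - 9*m^2 - 3*m - 11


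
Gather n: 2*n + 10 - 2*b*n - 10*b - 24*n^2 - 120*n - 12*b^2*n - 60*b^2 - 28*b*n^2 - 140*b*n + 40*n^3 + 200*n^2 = -60*b^2 - 10*b + 40*n^3 + n^2*(176 - 28*b) + n*(-12*b^2 - 142*b - 118) + 10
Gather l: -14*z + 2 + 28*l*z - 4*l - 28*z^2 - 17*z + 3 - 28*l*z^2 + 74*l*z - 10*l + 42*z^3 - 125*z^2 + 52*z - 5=l*(-28*z^2 + 102*z - 14) + 42*z^3 - 153*z^2 + 21*z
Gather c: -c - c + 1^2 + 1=2 - 2*c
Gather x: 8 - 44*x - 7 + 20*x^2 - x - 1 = 20*x^2 - 45*x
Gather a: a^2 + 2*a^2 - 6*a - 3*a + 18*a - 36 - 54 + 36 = 3*a^2 + 9*a - 54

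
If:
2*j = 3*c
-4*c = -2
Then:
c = 1/2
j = 3/4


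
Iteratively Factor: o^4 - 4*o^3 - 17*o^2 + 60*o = (o - 5)*(o^3 + o^2 - 12*o) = (o - 5)*(o - 3)*(o^2 + 4*o) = (o - 5)*(o - 3)*(o + 4)*(o)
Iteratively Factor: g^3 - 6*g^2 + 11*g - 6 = (g - 2)*(g^2 - 4*g + 3) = (g - 2)*(g - 1)*(g - 3)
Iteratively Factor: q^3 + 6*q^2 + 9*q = (q + 3)*(q^2 + 3*q) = q*(q + 3)*(q + 3)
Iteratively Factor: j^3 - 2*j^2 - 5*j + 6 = (j + 2)*(j^2 - 4*j + 3) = (j - 3)*(j + 2)*(j - 1)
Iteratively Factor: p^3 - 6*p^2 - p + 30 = (p + 2)*(p^2 - 8*p + 15) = (p - 3)*(p + 2)*(p - 5)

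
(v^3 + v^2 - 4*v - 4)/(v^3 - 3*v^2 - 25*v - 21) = (v^2 - 4)/(v^2 - 4*v - 21)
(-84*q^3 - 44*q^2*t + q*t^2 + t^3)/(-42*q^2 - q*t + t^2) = 2*q + t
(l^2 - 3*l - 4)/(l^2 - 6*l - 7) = (l - 4)/(l - 7)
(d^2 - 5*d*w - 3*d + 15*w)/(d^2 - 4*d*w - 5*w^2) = (d - 3)/(d + w)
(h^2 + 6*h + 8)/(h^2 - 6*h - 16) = (h + 4)/(h - 8)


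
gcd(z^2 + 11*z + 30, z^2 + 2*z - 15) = z + 5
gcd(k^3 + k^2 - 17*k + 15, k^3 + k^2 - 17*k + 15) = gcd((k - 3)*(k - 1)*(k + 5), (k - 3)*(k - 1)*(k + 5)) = k^3 + k^2 - 17*k + 15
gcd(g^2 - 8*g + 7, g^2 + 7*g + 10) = 1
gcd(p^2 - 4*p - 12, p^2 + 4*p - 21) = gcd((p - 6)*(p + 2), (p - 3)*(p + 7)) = 1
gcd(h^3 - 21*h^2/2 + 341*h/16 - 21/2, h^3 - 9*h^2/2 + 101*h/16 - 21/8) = h^2 - 5*h/2 + 21/16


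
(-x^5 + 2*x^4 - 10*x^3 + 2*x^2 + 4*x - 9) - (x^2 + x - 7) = -x^5 + 2*x^4 - 10*x^3 + x^2 + 3*x - 2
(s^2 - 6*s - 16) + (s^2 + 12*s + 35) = 2*s^2 + 6*s + 19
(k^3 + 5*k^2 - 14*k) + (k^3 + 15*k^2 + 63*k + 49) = 2*k^3 + 20*k^2 + 49*k + 49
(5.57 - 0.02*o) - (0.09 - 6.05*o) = 6.03*o + 5.48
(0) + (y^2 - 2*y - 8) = y^2 - 2*y - 8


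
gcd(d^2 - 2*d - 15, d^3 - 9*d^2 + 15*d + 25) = d - 5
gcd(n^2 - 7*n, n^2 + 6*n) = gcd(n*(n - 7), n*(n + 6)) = n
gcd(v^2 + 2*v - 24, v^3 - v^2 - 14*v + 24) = 1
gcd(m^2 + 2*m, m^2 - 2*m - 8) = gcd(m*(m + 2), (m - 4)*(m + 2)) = m + 2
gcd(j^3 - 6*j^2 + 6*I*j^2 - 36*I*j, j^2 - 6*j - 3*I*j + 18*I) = j - 6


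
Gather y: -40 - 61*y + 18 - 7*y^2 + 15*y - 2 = -7*y^2 - 46*y - 24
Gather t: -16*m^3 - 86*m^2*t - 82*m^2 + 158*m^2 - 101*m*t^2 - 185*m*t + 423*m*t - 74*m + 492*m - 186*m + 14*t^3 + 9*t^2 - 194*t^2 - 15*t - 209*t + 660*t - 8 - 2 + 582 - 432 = -16*m^3 + 76*m^2 + 232*m + 14*t^3 + t^2*(-101*m - 185) + t*(-86*m^2 + 238*m + 436) + 140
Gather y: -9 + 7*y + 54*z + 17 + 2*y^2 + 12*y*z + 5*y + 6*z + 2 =2*y^2 + y*(12*z + 12) + 60*z + 10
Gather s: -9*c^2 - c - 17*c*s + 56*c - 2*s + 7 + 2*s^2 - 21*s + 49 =-9*c^2 + 55*c + 2*s^2 + s*(-17*c - 23) + 56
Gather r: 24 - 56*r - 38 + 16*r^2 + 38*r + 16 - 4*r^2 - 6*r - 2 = 12*r^2 - 24*r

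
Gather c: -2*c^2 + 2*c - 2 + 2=-2*c^2 + 2*c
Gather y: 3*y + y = 4*y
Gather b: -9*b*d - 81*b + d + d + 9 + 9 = b*(-9*d - 81) + 2*d + 18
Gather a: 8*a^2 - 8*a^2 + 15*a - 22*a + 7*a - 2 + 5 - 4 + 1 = 0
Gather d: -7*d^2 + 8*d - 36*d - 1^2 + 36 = -7*d^2 - 28*d + 35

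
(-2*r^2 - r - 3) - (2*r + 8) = -2*r^2 - 3*r - 11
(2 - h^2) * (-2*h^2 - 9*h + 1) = 2*h^4 + 9*h^3 - 5*h^2 - 18*h + 2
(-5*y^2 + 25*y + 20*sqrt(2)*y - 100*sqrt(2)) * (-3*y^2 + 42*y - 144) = 15*y^4 - 285*y^3 - 60*sqrt(2)*y^3 + 1140*sqrt(2)*y^2 + 1770*y^2 - 7080*sqrt(2)*y - 3600*y + 14400*sqrt(2)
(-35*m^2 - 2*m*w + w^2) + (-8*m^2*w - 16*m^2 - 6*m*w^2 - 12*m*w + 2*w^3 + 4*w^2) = -8*m^2*w - 51*m^2 - 6*m*w^2 - 14*m*w + 2*w^3 + 5*w^2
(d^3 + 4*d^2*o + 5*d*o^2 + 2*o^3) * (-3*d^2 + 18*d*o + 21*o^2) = -3*d^5 + 6*d^4*o + 78*d^3*o^2 + 168*d^2*o^3 + 141*d*o^4 + 42*o^5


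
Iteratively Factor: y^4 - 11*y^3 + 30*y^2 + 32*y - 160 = (y - 4)*(y^3 - 7*y^2 + 2*y + 40) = (y - 5)*(y - 4)*(y^2 - 2*y - 8) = (y - 5)*(y - 4)*(y + 2)*(y - 4)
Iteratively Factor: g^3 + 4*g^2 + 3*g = (g)*(g^2 + 4*g + 3) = g*(g + 3)*(g + 1)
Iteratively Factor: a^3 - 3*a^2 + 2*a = (a)*(a^2 - 3*a + 2) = a*(a - 1)*(a - 2)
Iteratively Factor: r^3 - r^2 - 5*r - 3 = (r - 3)*(r^2 + 2*r + 1) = (r - 3)*(r + 1)*(r + 1)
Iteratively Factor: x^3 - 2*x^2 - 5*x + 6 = (x - 3)*(x^2 + x - 2) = (x - 3)*(x - 1)*(x + 2)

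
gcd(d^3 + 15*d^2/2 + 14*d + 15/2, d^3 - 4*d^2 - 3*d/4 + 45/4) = d + 3/2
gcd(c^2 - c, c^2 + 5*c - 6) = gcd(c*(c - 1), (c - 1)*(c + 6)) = c - 1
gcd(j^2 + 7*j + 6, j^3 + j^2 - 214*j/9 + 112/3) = j + 6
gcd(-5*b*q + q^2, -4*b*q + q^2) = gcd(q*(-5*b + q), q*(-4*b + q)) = q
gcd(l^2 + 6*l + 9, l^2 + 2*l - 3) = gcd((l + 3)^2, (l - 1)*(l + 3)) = l + 3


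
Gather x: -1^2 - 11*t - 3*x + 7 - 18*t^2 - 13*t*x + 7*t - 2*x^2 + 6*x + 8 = -18*t^2 - 4*t - 2*x^2 + x*(3 - 13*t) + 14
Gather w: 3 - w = 3 - w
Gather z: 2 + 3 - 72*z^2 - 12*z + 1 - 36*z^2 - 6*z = -108*z^2 - 18*z + 6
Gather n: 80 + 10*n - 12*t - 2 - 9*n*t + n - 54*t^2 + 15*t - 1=n*(11 - 9*t) - 54*t^2 + 3*t + 77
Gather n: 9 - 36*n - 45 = -36*n - 36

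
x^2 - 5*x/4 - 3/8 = (x - 3/2)*(x + 1/4)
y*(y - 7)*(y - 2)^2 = y^4 - 11*y^3 + 32*y^2 - 28*y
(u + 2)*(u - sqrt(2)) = u^2 - sqrt(2)*u + 2*u - 2*sqrt(2)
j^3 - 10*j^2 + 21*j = j*(j - 7)*(j - 3)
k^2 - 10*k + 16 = (k - 8)*(k - 2)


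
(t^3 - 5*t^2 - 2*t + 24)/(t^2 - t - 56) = (-t^3 + 5*t^2 + 2*t - 24)/(-t^2 + t + 56)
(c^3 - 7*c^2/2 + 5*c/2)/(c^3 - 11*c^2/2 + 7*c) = (2*c^2 - 7*c + 5)/(2*c^2 - 11*c + 14)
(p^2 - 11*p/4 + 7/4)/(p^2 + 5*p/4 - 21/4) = (p - 1)/(p + 3)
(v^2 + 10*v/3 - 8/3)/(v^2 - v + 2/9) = 3*(v + 4)/(3*v - 1)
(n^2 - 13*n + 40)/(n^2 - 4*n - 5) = (n - 8)/(n + 1)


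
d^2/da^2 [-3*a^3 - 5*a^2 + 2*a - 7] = -18*a - 10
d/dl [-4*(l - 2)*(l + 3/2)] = 2 - 8*l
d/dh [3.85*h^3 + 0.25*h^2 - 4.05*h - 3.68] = 11.55*h^2 + 0.5*h - 4.05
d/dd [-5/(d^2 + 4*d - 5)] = 10*(d + 2)/(d^2 + 4*d - 5)^2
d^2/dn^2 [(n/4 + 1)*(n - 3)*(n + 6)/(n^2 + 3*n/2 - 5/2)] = (-47*n^3 - 699*n^2 - 1401*n - 1283)/(8*n^6 + 36*n^5 - 6*n^4 - 153*n^3 + 15*n^2 + 225*n - 125)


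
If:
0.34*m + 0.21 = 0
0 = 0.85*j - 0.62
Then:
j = 0.73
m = -0.62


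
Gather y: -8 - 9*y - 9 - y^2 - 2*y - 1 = -y^2 - 11*y - 18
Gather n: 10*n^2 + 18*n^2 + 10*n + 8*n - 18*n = 28*n^2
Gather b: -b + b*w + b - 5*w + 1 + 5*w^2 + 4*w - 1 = b*w + 5*w^2 - w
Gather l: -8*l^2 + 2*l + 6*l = -8*l^2 + 8*l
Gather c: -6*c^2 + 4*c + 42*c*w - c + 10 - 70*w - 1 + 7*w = -6*c^2 + c*(42*w + 3) - 63*w + 9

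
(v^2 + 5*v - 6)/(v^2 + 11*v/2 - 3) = 2*(v - 1)/(2*v - 1)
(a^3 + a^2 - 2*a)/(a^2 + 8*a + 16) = a*(a^2 + a - 2)/(a^2 + 8*a + 16)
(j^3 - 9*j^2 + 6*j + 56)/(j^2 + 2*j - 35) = (j^3 - 9*j^2 + 6*j + 56)/(j^2 + 2*j - 35)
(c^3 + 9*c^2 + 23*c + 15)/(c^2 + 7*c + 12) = (c^2 + 6*c + 5)/(c + 4)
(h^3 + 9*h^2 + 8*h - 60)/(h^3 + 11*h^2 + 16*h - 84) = (h + 5)/(h + 7)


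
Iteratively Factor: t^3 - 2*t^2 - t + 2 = (t + 1)*(t^2 - 3*t + 2) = (t - 1)*(t + 1)*(t - 2)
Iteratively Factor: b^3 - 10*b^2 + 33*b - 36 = (b - 4)*(b^2 - 6*b + 9) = (b - 4)*(b - 3)*(b - 3)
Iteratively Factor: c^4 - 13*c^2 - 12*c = (c)*(c^3 - 13*c - 12) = c*(c - 4)*(c^2 + 4*c + 3) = c*(c - 4)*(c + 1)*(c + 3)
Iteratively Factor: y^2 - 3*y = (y - 3)*(y)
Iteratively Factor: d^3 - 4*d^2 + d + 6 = (d - 2)*(d^2 - 2*d - 3) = (d - 2)*(d + 1)*(d - 3)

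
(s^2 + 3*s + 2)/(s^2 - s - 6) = (s + 1)/(s - 3)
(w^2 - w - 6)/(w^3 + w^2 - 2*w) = (w - 3)/(w*(w - 1))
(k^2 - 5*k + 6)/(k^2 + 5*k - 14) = (k - 3)/(k + 7)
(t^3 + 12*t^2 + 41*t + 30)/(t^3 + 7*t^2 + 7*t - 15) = (t^2 + 7*t + 6)/(t^2 + 2*t - 3)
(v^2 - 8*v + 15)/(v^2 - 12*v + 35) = (v - 3)/(v - 7)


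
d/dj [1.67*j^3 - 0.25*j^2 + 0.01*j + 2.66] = 5.01*j^2 - 0.5*j + 0.01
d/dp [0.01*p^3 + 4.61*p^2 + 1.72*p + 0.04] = 0.03*p^2 + 9.22*p + 1.72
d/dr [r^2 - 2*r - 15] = 2*r - 2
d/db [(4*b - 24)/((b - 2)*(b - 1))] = 4*(-b^2 + 12*b - 16)/(b^4 - 6*b^3 + 13*b^2 - 12*b + 4)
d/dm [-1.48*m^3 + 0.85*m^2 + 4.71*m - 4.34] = -4.44*m^2 + 1.7*m + 4.71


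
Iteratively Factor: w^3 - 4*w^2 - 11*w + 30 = (w + 3)*(w^2 - 7*w + 10) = (w - 5)*(w + 3)*(w - 2)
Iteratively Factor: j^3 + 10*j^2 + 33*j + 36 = (j + 4)*(j^2 + 6*j + 9) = (j + 3)*(j + 4)*(j + 3)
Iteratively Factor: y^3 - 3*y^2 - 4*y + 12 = (y - 2)*(y^2 - y - 6) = (y - 2)*(y + 2)*(y - 3)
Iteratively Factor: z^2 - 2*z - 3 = (z - 3)*(z + 1)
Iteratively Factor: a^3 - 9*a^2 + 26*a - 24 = (a - 2)*(a^2 - 7*a + 12) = (a - 3)*(a - 2)*(a - 4)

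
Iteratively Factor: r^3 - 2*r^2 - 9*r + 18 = (r + 3)*(r^2 - 5*r + 6) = (r - 3)*(r + 3)*(r - 2)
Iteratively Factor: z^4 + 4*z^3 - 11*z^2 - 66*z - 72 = (z + 3)*(z^3 + z^2 - 14*z - 24) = (z + 3)^2*(z^2 - 2*z - 8) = (z - 4)*(z + 3)^2*(z + 2)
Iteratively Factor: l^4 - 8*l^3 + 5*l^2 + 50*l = (l)*(l^3 - 8*l^2 + 5*l + 50) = l*(l - 5)*(l^2 - 3*l - 10) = l*(l - 5)*(l + 2)*(l - 5)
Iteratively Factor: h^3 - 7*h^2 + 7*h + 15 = (h - 5)*(h^2 - 2*h - 3) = (h - 5)*(h + 1)*(h - 3)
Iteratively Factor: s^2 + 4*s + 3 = (s + 1)*(s + 3)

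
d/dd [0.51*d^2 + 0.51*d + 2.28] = 1.02*d + 0.51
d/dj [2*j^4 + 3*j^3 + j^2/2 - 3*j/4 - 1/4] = 8*j^3 + 9*j^2 + j - 3/4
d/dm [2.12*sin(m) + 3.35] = 2.12*cos(m)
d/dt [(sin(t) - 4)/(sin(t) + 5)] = 9*cos(t)/(sin(t) + 5)^2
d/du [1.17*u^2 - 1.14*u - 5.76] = 2.34*u - 1.14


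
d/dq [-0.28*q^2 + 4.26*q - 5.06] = 4.26 - 0.56*q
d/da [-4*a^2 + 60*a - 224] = 60 - 8*a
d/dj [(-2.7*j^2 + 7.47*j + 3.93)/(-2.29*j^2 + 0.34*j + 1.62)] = (16.1883*j^2 + 9.2514*j + 10.7652)/(5.2441*j^4 - 1.5572*j^3 - 7.304*j^2 + 1.1016*j + 2.6244)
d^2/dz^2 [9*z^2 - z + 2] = 18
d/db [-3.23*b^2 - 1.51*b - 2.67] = -6.46*b - 1.51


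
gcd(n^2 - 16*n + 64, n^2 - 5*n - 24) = n - 8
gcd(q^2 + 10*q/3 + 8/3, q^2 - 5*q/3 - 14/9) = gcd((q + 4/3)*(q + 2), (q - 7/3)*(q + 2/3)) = 1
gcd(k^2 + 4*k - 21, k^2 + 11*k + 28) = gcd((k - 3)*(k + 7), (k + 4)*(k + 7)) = k + 7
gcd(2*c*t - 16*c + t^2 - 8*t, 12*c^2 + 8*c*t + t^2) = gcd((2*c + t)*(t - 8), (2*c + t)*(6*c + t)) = 2*c + t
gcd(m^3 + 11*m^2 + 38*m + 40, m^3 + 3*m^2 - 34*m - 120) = m^2 + 9*m + 20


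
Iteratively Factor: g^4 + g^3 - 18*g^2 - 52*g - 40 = (g + 2)*(g^3 - g^2 - 16*g - 20) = (g + 2)^2*(g^2 - 3*g - 10) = (g - 5)*(g + 2)^2*(g + 2)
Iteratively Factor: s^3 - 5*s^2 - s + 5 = (s + 1)*(s^2 - 6*s + 5) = (s - 5)*(s + 1)*(s - 1)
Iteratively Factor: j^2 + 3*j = (j + 3)*(j)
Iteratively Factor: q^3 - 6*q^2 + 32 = (q - 4)*(q^2 - 2*q - 8) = (q - 4)^2*(q + 2)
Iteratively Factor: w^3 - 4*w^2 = (w - 4)*(w^2) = w*(w - 4)*(w)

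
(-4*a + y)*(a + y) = -4*a^2 - 3*a*y + y^2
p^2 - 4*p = p*(p - 4)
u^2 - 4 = (u - 2)*(u + 2)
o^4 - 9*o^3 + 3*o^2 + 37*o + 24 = (o - 8)*(o - 3)*(o + 1)^2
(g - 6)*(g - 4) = g^2 - 10*g + 24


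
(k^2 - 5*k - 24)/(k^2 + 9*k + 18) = (k - 8)/(k + 6)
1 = 1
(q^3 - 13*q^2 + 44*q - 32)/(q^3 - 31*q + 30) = (q^2 - 12*q + 32)/(q^2 + q - 30)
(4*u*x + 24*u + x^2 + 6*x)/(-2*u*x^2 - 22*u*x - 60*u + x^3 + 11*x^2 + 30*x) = (4*u + x)/(-2*u*x - 10*u + x^2 + 5*x)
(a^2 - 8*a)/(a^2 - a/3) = 3*(a - 8)/(3*a - 1)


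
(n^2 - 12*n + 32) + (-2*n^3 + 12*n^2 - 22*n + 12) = -2*n^3 + 13*n^2 - 34*n + 44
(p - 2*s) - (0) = p - 2*s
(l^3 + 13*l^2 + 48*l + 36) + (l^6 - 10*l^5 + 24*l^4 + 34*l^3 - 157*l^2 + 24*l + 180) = l^6 - 10*l^5 + 24*l^4 + 35*l^3 - 144*l^2 + 72*l + 216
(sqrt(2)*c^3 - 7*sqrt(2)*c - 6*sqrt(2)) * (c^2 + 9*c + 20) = sqrt(2)*c^5 + 9*sqrt(2)*c^4 + 13*sqrt(2)*c^3 - 69*sqrt(2)*c^2 - 194*sqrt(2)*c - 120*sqrt(2)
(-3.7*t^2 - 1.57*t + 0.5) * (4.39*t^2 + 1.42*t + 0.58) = -16.243*t^4 - 12.1463*t^3 - 2.1804*t^2 - 0.2006*t + 0.29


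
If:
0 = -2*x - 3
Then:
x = -3/2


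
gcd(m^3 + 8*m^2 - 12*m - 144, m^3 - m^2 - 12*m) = m - 4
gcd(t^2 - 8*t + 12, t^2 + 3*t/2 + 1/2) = 1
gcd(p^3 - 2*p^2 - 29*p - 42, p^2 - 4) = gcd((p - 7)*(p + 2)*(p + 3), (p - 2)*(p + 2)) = p + 2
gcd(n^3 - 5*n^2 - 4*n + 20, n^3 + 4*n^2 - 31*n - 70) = n^2 - 3*n - 10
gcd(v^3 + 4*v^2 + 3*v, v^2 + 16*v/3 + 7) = v + 3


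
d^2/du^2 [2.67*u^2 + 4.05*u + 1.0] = 5.34000000000000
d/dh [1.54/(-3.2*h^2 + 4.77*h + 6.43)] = (9.856*h - 7.3458)/(-3.2*h^2 + 4.77*h + 6.43)^2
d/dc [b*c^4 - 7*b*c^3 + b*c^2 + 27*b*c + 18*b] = b*(4*c^3 - 21*c^2 + 2*c + 27)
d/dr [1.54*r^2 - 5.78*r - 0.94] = 3.08*r - 5.78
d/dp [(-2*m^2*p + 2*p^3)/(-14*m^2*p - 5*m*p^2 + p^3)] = 2*m*(-5*m^2 - 26*m*p - 5*p^2)/(196*m^4 + 140*m^3*p - 3*m^2*p^2 - 10*m*p^3 + p^4)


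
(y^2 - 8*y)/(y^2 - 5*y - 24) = y/(y + 3)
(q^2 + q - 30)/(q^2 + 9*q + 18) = (q - 5)/(q + 3)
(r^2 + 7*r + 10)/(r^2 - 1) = (r^2 + 7*r + 10)/(r^2 - 1)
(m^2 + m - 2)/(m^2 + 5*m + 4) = (m^2 + m - 2)/(m^2 + 5*m + 4)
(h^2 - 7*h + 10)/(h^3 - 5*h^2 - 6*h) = (-h^2 + 7*h - 10)/(h*(-h^2 + 5*h + 6))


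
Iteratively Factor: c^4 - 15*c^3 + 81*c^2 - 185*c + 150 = (c - 2)*(c^3 - 13*c^2 + 55*c - 75) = (c - 5)*(c - 2)*(c^2 - 8*c + 15) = (c - 5)*(c - 3)*(c - 2)*(c - 5)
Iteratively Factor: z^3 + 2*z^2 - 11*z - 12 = (z + 1)*(z^2 + z - 12) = (z + 1)*(z + 4)*(z - 3)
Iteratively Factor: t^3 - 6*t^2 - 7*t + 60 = (t - 5)*(t^2 - t - 12) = (t - 5)*(t - 4)*(t + 3)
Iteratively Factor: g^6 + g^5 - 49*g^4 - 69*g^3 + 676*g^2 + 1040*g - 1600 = (g - 5)*(g^5 + 6*g^4 - 19*g^3 - 164*g^2 - 144*g + 320) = (g - 5)*(g - 1)*(g^4 + 7*g^3 - 12*g^2 - 176*g - 320) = (g - 5)^2*(g - 1)*(g^3 + 12*g^2 + 48*g + 64) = (g - 5)^2*(g - 1)*(g + 4)*(g^2 + 8*g + 16) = (g - 5)^2*(g - 1)*(g + 4)^2*(g + 4)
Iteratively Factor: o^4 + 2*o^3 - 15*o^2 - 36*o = (o + 3)*(o^3 - o^2 - 12*o) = (o - 4)*(o + 3)*(o^2 + 3*o) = o*(o - 4)*(o + 3)*(o + 3)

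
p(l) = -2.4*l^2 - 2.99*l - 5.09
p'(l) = -4.8*l - 2.99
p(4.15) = -58.83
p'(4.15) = -22.91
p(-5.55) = -62.42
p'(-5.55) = 23.65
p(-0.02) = -5.03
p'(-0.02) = -2.89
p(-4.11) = -33.34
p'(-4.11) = 16.74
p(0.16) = -5.63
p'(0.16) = -3.76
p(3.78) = -50.68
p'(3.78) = -21.13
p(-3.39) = -22.53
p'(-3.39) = 13.28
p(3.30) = -41.09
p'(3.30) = -18.83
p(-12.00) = -314.81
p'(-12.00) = 54.61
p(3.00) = -35.66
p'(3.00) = -17.39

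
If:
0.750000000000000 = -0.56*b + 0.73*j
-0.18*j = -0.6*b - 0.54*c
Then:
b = 1.30357142857143*j - 1.33928571428571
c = 1.48809523809524 - 1.11507936507937*j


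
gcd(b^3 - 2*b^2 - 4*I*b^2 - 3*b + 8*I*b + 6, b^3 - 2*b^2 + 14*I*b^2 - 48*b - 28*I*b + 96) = b - 2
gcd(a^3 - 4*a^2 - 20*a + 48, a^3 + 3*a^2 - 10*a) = a - 2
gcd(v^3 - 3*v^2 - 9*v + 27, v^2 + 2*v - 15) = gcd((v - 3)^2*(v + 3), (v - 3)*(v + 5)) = v - 3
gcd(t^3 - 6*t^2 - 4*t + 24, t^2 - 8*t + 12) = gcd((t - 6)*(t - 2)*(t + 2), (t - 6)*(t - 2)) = t^2 - 8*t + 12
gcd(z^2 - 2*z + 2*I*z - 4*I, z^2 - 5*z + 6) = z - 2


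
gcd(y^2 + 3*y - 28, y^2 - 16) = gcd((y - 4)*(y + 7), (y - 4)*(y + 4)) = y - 4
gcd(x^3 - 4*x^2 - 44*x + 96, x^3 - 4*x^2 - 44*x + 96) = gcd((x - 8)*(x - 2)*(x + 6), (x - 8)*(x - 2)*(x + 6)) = x^3 - 4*x^2 - 44*x + 96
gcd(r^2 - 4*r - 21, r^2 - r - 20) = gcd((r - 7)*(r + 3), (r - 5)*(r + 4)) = 1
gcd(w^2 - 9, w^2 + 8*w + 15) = w + 3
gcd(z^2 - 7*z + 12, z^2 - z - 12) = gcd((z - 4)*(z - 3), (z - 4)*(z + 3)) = z - 4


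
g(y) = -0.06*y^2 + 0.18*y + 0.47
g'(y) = 0.18 - 0.12*y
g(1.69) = 0.60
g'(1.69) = -0.02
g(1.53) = 0.60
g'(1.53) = -0.00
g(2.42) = 0.55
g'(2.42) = -0.11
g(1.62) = 0.60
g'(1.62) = -0.01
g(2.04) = 0.59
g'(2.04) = -0.06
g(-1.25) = 0.15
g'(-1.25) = 0.33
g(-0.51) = 0.36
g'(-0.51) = 0.24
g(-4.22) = -1.36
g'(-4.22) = 0.69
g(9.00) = -2.77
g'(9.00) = -0.90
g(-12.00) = -10.33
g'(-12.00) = 1.62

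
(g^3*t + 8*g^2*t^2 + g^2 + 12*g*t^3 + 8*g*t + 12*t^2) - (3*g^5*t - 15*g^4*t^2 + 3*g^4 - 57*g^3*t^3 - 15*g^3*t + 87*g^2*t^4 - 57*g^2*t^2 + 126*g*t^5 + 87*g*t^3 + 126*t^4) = -3*g^5*t + 15*g^4*t^2 - 3*g^4 + 57*g^3*t^3 + 16*g^3*t - 87*g^2*t^4 + 65*g^2*t^2 + g^2 - 126*g*t^5 - 75*g*t^3 + 8*g*t - 126*t^4 + 12*t^2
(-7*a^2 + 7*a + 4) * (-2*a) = 14*a^3 - 14*a^2 - 8*a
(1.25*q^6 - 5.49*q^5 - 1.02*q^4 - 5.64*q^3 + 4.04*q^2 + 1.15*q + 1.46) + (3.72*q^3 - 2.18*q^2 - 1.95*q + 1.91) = 1.25*q^6 - 5.49*q^5 - 1.02*q^4 - 1.92*q^3 + 1.86*q^2 - 0.8*q + 3.37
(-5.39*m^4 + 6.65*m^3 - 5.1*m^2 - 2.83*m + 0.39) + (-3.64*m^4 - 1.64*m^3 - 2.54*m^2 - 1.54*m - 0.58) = -9.03*m^4 + 5.01*m^3 - 7.64*m^2 - 4.37*m - 0.19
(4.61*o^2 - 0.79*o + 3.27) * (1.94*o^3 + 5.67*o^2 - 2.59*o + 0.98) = 8.9434*o^5 + 24.6061*o^4 - 10.0754*o^3 + 25.1048*o^2 - 9.2435*o + 3.2046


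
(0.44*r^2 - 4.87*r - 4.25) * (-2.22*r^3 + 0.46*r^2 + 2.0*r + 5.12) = -0.9768*r^5 + 11.0138*r^4 + 8.0748*r^3 - 9.4422*r^2 - 33.4344*r - 21.76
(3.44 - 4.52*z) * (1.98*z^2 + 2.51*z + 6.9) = -8.9496*z^3 - 4.534*z^2 - 22.5536*z + 23.736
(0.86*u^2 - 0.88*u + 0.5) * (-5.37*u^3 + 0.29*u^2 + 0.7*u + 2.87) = -4.6182*u^5 + 4.975*u^4 - 2.3382*u^3 + 1.9972*u^2 - 2.1756*u + 1.435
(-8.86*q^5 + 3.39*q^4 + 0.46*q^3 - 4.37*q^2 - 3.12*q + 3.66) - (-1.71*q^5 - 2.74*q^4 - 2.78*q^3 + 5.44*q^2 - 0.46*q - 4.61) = -7.15*q^5 + 6.13*q^4 + 3.24*q^3 - 9.81*q^2 - 2.66*q + 8.27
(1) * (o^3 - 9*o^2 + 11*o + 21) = o^3 - 9*o^2 + 11*o + 21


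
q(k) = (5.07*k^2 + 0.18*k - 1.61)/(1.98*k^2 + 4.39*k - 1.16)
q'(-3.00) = 18.07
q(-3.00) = 12.46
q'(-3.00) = 18.07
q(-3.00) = 12.46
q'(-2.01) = 26.96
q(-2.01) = -9.33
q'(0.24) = 116730.00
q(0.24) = -166.68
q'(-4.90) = 0.90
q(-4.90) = 4.79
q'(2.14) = 0.32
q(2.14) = 1.27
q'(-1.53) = 6.32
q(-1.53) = -3.08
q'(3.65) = 0.16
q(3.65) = 1.61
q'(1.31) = 0.59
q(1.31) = 0.92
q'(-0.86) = 2.30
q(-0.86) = -0.57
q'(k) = (-3.96*k - 4.39)*(5.07*k^2 + 0.18*k - 1.61)/(1.98*k^2 + 4.39*k - 1.16)^2 + (10.14*k + 0.18)/(1.98*k^2 + 4.39*k - 1.16)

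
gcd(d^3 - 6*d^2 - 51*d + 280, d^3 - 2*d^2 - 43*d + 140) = d^2 + 2*d - 35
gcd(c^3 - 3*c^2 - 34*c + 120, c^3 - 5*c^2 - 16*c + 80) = c^2 - 9*c + 20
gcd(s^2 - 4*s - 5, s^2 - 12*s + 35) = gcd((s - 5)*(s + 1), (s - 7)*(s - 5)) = s - 5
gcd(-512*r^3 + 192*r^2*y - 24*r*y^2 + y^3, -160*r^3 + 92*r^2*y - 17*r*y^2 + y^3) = -8*r + y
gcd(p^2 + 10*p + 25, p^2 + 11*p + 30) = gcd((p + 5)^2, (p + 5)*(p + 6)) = p + 5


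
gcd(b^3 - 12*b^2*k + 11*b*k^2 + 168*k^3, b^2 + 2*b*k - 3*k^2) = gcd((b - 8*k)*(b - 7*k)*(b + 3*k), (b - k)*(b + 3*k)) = b + 3*k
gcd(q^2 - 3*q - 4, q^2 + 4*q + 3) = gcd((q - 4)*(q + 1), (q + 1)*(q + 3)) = q + 1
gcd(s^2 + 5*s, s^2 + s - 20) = s + 5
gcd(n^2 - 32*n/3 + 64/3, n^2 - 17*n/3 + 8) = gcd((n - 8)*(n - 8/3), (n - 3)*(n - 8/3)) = n - 8/3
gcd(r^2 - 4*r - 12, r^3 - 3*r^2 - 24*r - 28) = r + 2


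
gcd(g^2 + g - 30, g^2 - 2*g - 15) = g - 5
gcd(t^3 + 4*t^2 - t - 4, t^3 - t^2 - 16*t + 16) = t^2 + 3*t - 4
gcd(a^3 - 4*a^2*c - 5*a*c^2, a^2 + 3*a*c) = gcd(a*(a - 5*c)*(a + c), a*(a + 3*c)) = a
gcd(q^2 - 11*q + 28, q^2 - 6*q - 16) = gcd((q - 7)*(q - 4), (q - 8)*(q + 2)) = 1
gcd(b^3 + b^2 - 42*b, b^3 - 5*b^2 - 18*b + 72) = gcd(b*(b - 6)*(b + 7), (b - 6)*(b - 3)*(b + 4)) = b - 6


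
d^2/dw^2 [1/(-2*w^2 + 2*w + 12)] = (-w^2 + w + (2*w - 1)^2 + 6)/(-w^2 + w + 6)^3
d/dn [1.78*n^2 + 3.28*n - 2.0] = 3.56*n + 3.28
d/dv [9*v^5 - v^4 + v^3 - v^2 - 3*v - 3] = 45*v^4 - 4*v^3 + 3*v^2 - 2*v - 3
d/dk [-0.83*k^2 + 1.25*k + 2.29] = 1.25 - 1.66*k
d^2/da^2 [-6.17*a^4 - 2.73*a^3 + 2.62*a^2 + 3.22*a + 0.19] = -74.04*a^2 - 16.38*a + 5.24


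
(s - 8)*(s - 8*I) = s^2 - 8*s - 8*I*s + 64*I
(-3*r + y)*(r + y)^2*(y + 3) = -3*r^3*y - 9*r^3 - 5*r^2*y^2 - 15*r^2*y - r*y^3 - 3*r*y^2 + y^4 + 3*y^3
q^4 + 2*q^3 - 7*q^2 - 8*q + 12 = (q - 2)*(q - 1)*(q + 2)*(q + 3)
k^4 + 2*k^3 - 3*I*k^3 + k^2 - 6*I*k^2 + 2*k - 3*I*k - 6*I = (k + 2)*(k - 3*I)*(k - I)*(k + I)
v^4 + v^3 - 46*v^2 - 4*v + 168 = (v - 6)*(v - 2)*(v + 2)*(v + 7)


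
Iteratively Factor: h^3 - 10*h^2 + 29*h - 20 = (h - 5)*(h^2 - 5*h + 4) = (h - 5)*(h - 4)*(h - 1)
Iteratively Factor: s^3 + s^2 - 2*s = (s)*(s^2 + s - 2) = s*(s + 2)*(s - 1)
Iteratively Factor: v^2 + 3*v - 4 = (v - 1)*(v + 4)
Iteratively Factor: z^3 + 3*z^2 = (z + 3)*(z^2) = z*(z + 3)*(z)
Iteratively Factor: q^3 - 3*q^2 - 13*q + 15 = (q - 1)*(q^2 - 2*q - 15) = (q - 1)*(q + 3)*(q - 5)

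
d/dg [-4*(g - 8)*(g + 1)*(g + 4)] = -12*g^2 + 24*g + 144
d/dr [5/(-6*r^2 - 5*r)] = 5*(12*r + 5)/(r^2*(6*r + 5)^2)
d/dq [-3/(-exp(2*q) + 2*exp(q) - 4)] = 6*(1 - exp(q))*exp(q)/(exp(2*q) - 2*exp(q) + 4)^2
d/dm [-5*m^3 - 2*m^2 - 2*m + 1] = -15*m^2 - 4*m - 2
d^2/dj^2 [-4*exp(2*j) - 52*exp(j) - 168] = (-16*exp(j) - 52)*exp(j)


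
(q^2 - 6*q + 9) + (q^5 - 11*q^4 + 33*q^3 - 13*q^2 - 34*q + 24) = q^5 - 11*q^4 + 33*q^3 - 12*q^2 - 40*q + 33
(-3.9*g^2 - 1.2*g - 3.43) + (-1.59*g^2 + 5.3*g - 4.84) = -5.49*g^2 + 4.1*g - 8.27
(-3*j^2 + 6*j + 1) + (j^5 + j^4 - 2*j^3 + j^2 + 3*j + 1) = j^5 + j^4 - 2*j^3 - 2*j^2 + 9*j + 2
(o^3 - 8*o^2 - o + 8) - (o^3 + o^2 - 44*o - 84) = -9*o^2 + 43*o + 92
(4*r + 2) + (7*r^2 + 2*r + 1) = 7*r^2 + 6*r + 3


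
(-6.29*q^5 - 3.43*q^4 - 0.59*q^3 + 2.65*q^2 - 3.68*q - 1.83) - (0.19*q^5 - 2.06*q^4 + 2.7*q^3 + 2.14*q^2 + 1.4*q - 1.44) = -6.48*q^5 - 1.37*q^4 - 3.29*q^3 + 0.51*q^2 - 5.08*q - 0.39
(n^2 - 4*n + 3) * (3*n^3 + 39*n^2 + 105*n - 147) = 3*n^5 + 27*n^4 - 42*n^3 - 450*n^2 + 903*n - 441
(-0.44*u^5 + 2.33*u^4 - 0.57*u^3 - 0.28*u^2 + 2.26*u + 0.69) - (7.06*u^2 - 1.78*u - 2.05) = -0.44*u^5 + 2.33*u^4 - 0.57*u^3 - 7.34*u^2 + 4.04*u + 2.74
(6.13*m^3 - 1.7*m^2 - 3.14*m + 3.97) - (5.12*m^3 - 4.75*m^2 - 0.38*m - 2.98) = 1.01*m^3 + 3.05*m^2 - 2.76*m + 6.95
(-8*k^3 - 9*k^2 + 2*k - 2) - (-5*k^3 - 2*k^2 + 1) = -3*k^3 - 7*k^2 + 2*k - 3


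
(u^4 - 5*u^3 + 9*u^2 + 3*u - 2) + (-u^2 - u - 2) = u^4 - 5*u^3 + 8*u^2 + 2*u - 4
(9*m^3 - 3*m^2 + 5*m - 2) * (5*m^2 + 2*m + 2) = 45*m^5 + 3*m^4 + 37*m^3 - 6*m^2 + 6*m - 4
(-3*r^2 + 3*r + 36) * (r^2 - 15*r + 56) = -3*r^4 + 48*r^3 - 177*r^2 - 372*r + 2016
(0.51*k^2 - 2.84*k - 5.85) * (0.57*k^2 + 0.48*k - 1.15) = 0.2907*k^4 - 1.374*k^3 - 5.2842*k^2 + 0.458*k + 6.7275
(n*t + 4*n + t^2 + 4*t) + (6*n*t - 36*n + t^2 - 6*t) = 7*n*t - 32*n + 2*t^2 - 2*t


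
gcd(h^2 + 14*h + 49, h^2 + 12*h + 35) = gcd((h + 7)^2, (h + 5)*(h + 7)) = h + 7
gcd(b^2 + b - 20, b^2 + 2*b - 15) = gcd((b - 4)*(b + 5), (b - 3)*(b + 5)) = b + 5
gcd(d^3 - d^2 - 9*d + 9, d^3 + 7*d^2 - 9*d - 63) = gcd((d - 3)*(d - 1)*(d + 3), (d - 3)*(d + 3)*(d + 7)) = d^2 - 9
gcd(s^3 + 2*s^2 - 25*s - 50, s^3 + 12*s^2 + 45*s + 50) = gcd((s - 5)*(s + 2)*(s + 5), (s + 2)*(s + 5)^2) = s^2 + 7*s + 10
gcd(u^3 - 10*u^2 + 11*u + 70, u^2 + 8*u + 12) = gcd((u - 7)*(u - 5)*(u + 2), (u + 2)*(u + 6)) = u + 2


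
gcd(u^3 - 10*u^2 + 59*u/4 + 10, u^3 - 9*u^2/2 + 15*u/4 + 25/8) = u^2 - 2*u - 5/4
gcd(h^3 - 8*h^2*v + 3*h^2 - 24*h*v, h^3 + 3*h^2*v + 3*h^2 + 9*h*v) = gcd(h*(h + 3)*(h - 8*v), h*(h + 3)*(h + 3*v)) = h^2 + 3*h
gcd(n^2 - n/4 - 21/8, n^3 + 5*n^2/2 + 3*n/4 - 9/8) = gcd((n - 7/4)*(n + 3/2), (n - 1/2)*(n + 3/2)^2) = n + 3/2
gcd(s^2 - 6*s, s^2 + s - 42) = s - 6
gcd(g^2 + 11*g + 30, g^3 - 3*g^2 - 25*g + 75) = g + 5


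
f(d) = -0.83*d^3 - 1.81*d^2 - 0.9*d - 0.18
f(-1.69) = 0.18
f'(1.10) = -7.89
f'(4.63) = -71.04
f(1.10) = -4.46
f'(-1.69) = -1.89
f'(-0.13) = -0.47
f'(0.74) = -4.94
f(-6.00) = 119.34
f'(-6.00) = -68.82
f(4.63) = -125.53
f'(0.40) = -2.75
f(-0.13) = -0.09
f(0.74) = -2.17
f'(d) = -2.49*d^2 - 3.62*d - 0.9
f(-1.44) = -0.16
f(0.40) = -0.88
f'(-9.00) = -170.01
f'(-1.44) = -0.85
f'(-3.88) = -24.34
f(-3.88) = 24.54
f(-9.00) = 466.38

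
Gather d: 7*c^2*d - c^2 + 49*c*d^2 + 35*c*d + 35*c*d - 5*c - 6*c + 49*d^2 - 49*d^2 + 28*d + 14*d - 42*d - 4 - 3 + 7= -c^2 + 49*c*d^2 - 11*c + d*(7*c^2 + 70*c)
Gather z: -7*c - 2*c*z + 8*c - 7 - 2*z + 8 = c + z*(-2*c - 2) + 1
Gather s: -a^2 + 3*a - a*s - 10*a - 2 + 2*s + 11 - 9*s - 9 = -a^2 - 7*a + s*(-a - 7)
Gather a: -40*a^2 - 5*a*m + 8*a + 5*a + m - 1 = -40*a^2 + a*(13 - 5*m) + m - 1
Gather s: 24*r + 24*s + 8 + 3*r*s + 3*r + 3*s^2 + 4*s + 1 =27*r + 3*s^2 + s*(3*r + 28) + 9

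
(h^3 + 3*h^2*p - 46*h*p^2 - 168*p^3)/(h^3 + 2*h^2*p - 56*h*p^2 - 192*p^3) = (-h + 7*p)/(-h + 8*p)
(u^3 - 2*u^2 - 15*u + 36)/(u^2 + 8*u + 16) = (u^2 - 6*u + 9)/(u + 4)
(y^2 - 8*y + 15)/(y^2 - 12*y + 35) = (y - 3)/(y - 7)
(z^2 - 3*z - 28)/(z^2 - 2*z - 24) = (z - 7)/(z - 6)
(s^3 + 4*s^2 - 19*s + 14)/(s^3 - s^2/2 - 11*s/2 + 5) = 2*(s + 7)/(2*s + 5)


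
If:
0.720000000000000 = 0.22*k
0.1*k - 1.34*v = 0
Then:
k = 3.27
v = 0.24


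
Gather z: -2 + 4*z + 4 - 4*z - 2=0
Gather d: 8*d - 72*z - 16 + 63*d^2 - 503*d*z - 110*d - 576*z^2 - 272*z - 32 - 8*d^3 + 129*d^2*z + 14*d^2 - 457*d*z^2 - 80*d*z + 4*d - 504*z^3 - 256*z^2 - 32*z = -8*d^3 + d^2*(129*z + 77) + d*(-457*z^2 - 583*z - 98) - 504*z^3 - 832*z^2 - 376*z - 48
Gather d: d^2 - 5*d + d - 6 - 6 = d^2 - 4*d - 12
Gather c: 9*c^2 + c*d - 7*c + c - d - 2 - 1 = 9*c^2 + c*(d - 6) - d - 3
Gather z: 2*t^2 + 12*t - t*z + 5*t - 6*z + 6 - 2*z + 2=2*t^2 + 17*t + z*(-t - 8) + 8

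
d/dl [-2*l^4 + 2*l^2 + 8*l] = -8*l^3 + 4*l + 8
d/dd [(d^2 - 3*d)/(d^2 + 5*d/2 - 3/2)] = 2*(11*d^2 - 6*d + 9)/(4*d^4 + 20*d^3 + 13*d^2 - 30*d + 9)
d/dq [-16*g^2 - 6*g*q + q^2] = -6*g + 2*q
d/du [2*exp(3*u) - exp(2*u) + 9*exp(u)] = (6*exp(2*u) - 2*exp(u) + 9)*exp(u)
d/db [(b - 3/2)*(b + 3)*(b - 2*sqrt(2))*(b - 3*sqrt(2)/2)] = 4*b^3 - 21*sqrt(2)*b^2/2 + 9*b^2/2 - 21*sqrt(2)*b/2 + 3*b + 9 + 63*sqrt(2)/4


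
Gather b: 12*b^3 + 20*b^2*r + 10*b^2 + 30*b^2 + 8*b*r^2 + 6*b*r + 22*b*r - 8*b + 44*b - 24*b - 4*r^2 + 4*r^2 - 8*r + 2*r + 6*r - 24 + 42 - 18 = 12*b^3 + b^2*(20*r + 40) + b*(8*r^2 + 28*r + 12)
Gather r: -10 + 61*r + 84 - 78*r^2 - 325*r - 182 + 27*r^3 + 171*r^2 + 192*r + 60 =27*r^3 + 93*r^2 - 72*r - 48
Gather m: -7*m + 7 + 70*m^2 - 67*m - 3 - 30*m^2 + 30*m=40*m^2 - 44*m + 4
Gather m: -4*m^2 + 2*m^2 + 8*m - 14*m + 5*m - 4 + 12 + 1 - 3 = -2*m^2 - m + 6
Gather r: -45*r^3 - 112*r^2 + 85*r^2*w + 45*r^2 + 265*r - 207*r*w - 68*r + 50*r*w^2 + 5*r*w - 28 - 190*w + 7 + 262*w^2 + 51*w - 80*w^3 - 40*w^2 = -45*r^3 + r^2*(85*w - 67) + r*(50*w^2 - 202*w + 197) - 80*w^3 + 222*w^2 - 139*w - 21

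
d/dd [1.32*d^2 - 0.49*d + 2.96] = 2.64*d - 0.49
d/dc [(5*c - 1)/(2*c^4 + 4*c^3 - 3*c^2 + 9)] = (10*c^4 + 20*c^3 - 15*c^2 - 2*c*(5*c - 1)*(4*c^2 + 6*c - 3) + 45)/(2*c^4 + 4*c^3 - 3*c^2 + 9)^2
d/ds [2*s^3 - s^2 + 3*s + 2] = 6*s^2 - 2*s + 3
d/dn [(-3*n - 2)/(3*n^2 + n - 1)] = (-9*n^2 - 3*n + (3*n + 2)*(6*n + 1) + 3)/(3*n^2 + n - 1)^2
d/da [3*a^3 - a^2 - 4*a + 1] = 9*a^2 - 2*a - 4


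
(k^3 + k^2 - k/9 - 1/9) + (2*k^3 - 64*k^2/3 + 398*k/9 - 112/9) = 3*k^3 - 61*k^2/3 + 397*k/9 - 113/9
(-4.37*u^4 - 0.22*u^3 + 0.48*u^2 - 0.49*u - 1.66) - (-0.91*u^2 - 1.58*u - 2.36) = -4.37*u^4 - 0.22*u^3 + 1.39*u^2 + 1.09*u + 0.7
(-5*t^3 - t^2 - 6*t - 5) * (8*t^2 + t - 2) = -40*t^5 - 13*t^4 - 39*t^3 - 44*t^2 + 7*t + 10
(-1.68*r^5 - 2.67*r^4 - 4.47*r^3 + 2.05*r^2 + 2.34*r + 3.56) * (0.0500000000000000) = -0.084*r^5 - 0.1335*r^4 - 0.2235*r^3 + 0.1025*r^2 + 0.117*r + 0.178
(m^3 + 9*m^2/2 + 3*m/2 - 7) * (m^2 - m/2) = m^5 + 4*m^4 - 3*m^3/4 - 31*m^2/4 + 7*m/2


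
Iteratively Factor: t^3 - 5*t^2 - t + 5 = (t - 1)*(t^2 - 4*t - 5) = (t - 1)*(t + 1)*(t - 5)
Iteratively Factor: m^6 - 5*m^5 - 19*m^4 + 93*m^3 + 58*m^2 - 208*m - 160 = (m + 1)*(m^5 - 6*m^4 - 13*m^3 + 106*m^2 - 48*m - 160) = (m + 1)^2*(m^4 - 7*m^3 - 6*m^2 + 112*m - 160) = (m - 2)*(m + 1)^2*(m^3 - 5*m^2 - 16*m + 80) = (m - 2)*(m + 1)^2*(m + 4)*(m^2 - 9*m + 20) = (m - 4)*(m - 2)*(m + 1)^2*(m + 4)*(m - 5)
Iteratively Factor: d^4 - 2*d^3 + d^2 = (d - 1)*(d^3 - d^2) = (d - 1)^2*(d^2) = d*(d - 1)^2*(d)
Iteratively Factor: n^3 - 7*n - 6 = (n + 1)*(n^2 - n - 6) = (n - 3)*(n + 1)*(n + 2)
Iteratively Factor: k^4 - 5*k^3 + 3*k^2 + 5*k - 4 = (k + 1)*(k^3 - 6*k^2 + 9*k - 4) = (k - 1)*(k + 1)*(k^2 - 5*k + 4) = (k - 1)^2*(k + 1)*(k - 4)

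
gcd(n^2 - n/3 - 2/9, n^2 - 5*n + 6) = 1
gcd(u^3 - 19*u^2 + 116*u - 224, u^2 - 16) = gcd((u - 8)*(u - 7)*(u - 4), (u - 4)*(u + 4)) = u - 4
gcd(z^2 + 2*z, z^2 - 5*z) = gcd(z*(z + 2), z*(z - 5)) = z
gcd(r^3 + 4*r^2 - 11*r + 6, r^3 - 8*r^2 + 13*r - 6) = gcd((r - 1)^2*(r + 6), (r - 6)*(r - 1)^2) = r^2 - 2*r + 1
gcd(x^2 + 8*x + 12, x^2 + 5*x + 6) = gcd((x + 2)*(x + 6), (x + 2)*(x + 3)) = x + 2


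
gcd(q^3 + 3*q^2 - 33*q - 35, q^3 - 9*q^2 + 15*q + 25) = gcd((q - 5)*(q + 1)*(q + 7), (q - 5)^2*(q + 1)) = q^2 - 4*q - 5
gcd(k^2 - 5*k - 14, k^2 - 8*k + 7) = k - 7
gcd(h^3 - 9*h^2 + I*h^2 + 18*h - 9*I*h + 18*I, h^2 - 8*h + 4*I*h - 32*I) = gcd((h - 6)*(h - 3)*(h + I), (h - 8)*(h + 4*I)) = 1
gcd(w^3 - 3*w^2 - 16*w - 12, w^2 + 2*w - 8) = 1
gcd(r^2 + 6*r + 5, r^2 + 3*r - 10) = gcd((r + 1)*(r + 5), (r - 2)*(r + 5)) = r + 5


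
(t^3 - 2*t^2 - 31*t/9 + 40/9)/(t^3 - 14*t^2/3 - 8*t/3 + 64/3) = (3*t^2 + 2*t - 5)/(3*(t^2 - 2*t - 8))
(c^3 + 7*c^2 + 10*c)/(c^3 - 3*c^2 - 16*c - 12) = c*(c + 5)/(c^2 - 5*c - 6)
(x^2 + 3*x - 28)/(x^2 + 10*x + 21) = (x - 4)/(x + 3)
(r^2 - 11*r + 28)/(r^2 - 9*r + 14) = (r - 4)/(r - 2)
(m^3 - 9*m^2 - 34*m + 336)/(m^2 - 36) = (m^2 - 15*m + 56)/(m - 6)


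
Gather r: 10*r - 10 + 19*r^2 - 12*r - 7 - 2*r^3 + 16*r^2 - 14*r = -2*r^3 + 35*r^2 - 16*r - 17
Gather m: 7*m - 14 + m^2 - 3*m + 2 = m^2 + 4*m - 12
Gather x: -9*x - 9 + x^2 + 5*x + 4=x^2 - 4*x - 5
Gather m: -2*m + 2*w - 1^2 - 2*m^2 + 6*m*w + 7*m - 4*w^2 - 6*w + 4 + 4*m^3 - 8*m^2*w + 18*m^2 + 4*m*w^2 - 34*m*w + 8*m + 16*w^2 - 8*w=4*m^3 + m^2*(16 - 8*w) + m*(4*w^2 - 28*w + 13) + 12*w^2 - 12*w + 3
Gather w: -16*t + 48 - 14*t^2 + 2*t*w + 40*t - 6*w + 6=-14*t^2 + 24*t + w*(2*t - 6) + 54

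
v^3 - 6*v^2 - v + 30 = (v - 5)*(v - 3)*(v + 2)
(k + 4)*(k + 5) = k^2 + 9*k + 20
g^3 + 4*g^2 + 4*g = g*(g + 2)^2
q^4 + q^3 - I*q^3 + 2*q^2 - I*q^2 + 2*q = q*(q + 1)*(q - 2*I)*(q + I)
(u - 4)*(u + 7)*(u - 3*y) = u^3 - 3*u^2*y + 3*u^2 - 9*u*y - 28*u + 84*y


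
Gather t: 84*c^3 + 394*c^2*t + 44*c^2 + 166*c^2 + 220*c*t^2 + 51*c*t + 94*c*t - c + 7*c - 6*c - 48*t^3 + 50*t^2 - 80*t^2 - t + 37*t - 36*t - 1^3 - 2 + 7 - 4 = 84*c^3 + 210*c^2 - 48*t^3 + t^2*(220*c - 30) + t*(394*c^2 + 145*c)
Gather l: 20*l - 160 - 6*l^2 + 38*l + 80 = -6*l^2 + 58*l - 80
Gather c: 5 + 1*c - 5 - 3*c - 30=-2*c - 30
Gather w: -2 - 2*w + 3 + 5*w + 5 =3*w + 6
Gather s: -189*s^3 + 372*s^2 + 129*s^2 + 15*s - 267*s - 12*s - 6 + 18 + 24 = -189*s^3 + 501*s^2 - 264*s + 36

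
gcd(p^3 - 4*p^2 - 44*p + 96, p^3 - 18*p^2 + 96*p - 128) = p^2 - 10*p + 16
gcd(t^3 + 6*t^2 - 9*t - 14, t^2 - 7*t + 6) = 1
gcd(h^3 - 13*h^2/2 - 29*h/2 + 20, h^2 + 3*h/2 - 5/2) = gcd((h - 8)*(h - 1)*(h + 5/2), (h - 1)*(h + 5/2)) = h^2 + 3*h/2 - 5/2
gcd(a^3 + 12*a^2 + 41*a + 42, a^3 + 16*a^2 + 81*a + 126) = a^2 + 10*a + 21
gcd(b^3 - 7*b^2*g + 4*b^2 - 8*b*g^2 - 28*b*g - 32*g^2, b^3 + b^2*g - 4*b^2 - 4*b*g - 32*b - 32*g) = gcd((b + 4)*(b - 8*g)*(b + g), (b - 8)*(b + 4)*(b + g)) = b^2 + b*g + 4*b + 4*g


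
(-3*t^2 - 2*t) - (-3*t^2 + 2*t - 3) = 3 - 4*t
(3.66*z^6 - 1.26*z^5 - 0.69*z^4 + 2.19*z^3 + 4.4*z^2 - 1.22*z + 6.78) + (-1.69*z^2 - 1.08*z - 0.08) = 3.66*z^6 - 1.26*z^5 - 0.69*z^4 + 2.19*z^3 + 2.71*z^2 - 2.3*z + 6.7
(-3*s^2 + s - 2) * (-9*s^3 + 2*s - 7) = 27*s^5 - 9*s^4 + 12*s^3 + 23*s^2 - 11*s + 14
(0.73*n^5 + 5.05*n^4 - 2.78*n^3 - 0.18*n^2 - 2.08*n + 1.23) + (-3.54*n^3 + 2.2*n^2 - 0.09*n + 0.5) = 0.73*n^5 + 5.05*n^4 - 6.32*n^3 + 2.02*n^2 - 2.17*n + 1.73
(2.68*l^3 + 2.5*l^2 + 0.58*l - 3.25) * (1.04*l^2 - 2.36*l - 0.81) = 2.7872*l^5 - 3.7248*l^4 - 7.4676*l^3 - 6.7738*l^2 + 7.2002*l + 2.6325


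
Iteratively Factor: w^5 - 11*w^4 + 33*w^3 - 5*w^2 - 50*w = (w - 5)*(w^4 - 6*w^3 + 3*w^2 + 10*w) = w*(w - 5)*(w^3 - 6*w^2 + 3*w + 10) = w*(w - 5)*(w + 1)*(w^2 - 7*w + 10) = w*(w - 5)*(w - 2)*(w + 1)*(w - 5)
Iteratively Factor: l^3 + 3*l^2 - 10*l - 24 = (l - 3)*(l^2 + 6*l + 8) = (l - 3)*(l + 2)*(l + 4)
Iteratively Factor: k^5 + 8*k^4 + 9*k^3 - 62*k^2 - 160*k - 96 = (k + 4)*(k^4 + 4*k^3 - 7*k^2 - 34*k - 24) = (k + 4)^2*(k^3 - 7*k - 6) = (k + 1)*(k + 4)^2*(k^2 - k - 6) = (k + 1)*(k + 2)*(k + 4)^2*(k - 3)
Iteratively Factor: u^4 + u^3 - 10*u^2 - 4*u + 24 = (u - 2)*(u^3 + 3*u^2 - 4*u - 12) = (u - 2)^2*(u^2 + 5*u + 6) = (u - 2)^2*(u + 2)*(u + 3)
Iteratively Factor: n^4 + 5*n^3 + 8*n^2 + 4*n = (n)*(n^3 + 5*n^2 + 8*n + 4) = n*(n + 2)*(n^2 + 3*n + 2) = n*(n + 1)*(n + 2)*(n + 2)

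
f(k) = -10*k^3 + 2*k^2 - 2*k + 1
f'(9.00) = -2396.00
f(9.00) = -7145.00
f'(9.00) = -2396.00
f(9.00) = -7145.00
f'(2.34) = -156.91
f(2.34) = -120.86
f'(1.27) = -45.31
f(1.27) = -18.80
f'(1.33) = -49.75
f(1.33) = -21.65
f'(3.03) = -265.31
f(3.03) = -264.88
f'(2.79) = -224.36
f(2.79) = -206.19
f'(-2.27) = -165.67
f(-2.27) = 132.82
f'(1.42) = -56.81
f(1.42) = -26.44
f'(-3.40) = -362.40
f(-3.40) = 423.96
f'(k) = -30*k^2 + 4*k - 2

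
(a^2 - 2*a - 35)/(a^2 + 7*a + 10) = (a - 7)/(a + 2)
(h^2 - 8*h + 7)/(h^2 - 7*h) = (h - 1)/h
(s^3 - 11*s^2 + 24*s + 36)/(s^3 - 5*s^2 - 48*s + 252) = (s + 1)/(s + 7)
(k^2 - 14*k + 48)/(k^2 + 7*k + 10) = (k^2 - 14*k + 48)/(k^2 + 7*k + 10)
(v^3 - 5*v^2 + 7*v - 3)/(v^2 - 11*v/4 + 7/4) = 4*(v^2 - 4*v + 3)/(4*v - 7)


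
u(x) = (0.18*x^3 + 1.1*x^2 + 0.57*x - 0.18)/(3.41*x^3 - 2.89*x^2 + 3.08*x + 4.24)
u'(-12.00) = -0.00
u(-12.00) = 0.03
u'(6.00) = -0.01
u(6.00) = 0.12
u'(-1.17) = 0.03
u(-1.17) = -0.04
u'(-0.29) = 0.15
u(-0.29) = -0.09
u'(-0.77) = 0.91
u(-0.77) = 0.03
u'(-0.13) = 0.14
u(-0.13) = -0.06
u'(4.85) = -0.02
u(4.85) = 0.14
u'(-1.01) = 0.08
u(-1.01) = -0.03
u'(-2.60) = -0.01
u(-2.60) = -0.03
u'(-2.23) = -0.01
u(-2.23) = -0.04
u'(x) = (-10.23*x^2 + 5.78*x - 3.08)*(0.18*x^3 + 1.1*x^2 + 0.57*x - 0.18)/(3.41*x^3 - 2.89*x^2 + 3.08*x + 4.24)^2 + (0.54*x^2 + 2.2*x + 0.57)/(3.41*x^3 - 2.89*x^2 + 3.08*x + 4.24) = (2.22044604925031e-16*x^5 - 4.2712*x^4 - 2.7786*x^3 + 9.1663*x^2 + 8.2876*x + 2.9712)/(11.6281*x^6 - 19.7098*x^5 + 29.3577*x^4 + 11.1144*x^3 - 15.0208*x^2 + 26.1184*x + 17.9776)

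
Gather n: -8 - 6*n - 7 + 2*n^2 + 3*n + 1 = 2*n^2 - 3*n - 14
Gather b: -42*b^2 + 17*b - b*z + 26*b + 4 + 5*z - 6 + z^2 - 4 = -42*b^2 + b*(43 - z) + z^2 + 5*z - 6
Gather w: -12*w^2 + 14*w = -12*w^2 + 14*w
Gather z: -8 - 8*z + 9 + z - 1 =-7*z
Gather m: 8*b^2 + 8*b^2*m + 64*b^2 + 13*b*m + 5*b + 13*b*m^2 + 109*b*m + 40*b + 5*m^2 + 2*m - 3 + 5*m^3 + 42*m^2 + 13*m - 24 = 72*b^2 + 45*b + 5*m^3 + m^2*(13*b + 47) + m*(8*b^2 + 122*b + 15) - 27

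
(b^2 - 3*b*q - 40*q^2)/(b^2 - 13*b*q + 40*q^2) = (-b - 5*q)/(-b + 5*q)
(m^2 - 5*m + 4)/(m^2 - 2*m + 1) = (m - 4)/(m - 1)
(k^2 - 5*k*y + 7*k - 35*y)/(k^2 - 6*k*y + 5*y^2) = (-k - 7)/(-k + y)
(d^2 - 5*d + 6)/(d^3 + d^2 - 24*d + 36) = 1/(d + 6)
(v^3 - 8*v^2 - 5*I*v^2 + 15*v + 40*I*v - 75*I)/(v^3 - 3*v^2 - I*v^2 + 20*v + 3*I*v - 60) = (v - 5)/(v + 4*I)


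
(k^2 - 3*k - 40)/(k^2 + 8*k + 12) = (k^2 - 3*k - 40)/(k^2 + 8*k + 12)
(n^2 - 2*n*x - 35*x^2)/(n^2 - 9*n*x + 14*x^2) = (-n - 5*x)/(-n + 2*x)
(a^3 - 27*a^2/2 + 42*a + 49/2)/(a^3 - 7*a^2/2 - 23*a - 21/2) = (a - 7)/(a + 3)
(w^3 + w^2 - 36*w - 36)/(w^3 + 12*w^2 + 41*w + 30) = (w - 6)/(w + 5)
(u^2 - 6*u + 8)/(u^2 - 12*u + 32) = (u - 2)/(u - 8)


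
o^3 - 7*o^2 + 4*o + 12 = (o - 6)*(o - 2)*(o + 1)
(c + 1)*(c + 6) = c^2 + 7*c + 6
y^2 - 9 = (y - 3)*(y + 3)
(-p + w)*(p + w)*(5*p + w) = -5*p^3 - p^2*w + 5*p*w^2 + w^3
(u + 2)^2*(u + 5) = u^3 + 9*u^2 + 24*u + 20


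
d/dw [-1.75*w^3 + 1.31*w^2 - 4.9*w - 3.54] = -5.25*w^2 + 2.62*w - 4.9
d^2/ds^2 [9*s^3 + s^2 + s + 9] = 54*s + 2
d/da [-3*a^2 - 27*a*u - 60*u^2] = -6*a - 27*u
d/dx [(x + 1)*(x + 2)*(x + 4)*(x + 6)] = 4*x^3 + 39*x^2 + 112*x + 92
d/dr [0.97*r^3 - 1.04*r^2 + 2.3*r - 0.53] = 2.91*r^2 - 2.08*r + 2.3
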